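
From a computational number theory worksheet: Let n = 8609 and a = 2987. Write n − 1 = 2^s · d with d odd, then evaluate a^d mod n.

6230

n − 1 = 8608 = 2^5 · 269, so s = 5 and d = 269.
By repeated squaring, 2987^269 ≡ 6230 (mod 8609).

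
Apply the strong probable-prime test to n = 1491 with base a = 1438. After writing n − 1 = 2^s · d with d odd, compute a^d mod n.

1102

n − 1 = 1490 = 2^1 · 745, so s = 1 and d = 745.
1438^745 mod 1491 = 1102.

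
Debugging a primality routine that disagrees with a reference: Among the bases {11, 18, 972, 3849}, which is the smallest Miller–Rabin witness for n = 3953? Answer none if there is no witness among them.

n − 1 = 3952 = 2^4 · 247, so s = 4 and d = 247.
Base 11: x_0 = 11^247 mod 3953 = 3525. x_0 is neither 1 nor 3952, so continue squaring. x_1 = 3525^2 mod 3953 = 1346. x_2 = 1346^2 mod 3953 = 1242. x_3 = 1242^2 mod 3953 = 894. Reached i = s−1 = 3 without hitting −1: 11 is a Miller–Rabin witness and 3953 is composite.
Base 18: x_0 = 18^247 mod 3953 = 718. x_0 is neither 1 nor 3952, so continue squaring. x_1 = 718^2 mod 3953 = 1634. x_2 = 1634^2 mod 3953 = 1681. x_3 = 1681^2 mod 3953 = 3319. Reached i = s−1 = 3 without hitting −1: 18 is a Miller–Rabin witness and 3953 is composite.
Base 972: x_0 = 972^247 mod 3953 = 2499. x_0 is neither 1 nor 3952, so continue squaring. x_1 = 2499^2 mod 3953 = 3214. x_2 = 3214^2 mod 3953 = 607. x_3 = 607^2 mod 3953 = 820. Reached i = s−1 = 3 without hitting −1: 972 is a Miller–Rabin witness and 3953 is composite.
Base 3849: x_0 = 3849^247 mod 3953 = 968. x_0 is neither 1 nor 3952, so continue squaring. x_1 = 968^2 mod 3953 = 163. x_2 = 163^2 mod 3953 = 2851. x_3 = 2851^2 mod 3953 = 833. Reached i = s−1 = 3 without hitting −1: 3849 is a Miller–Rabin witness and 3953 is composite.
The smallest witness among the given bases is 11.

11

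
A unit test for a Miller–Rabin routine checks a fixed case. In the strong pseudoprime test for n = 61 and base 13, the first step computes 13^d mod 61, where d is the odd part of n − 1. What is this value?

n − 1 = 60 = 2^2 · 15, so s = 2 and d = 15.
13^15 mod 61 = 1.

1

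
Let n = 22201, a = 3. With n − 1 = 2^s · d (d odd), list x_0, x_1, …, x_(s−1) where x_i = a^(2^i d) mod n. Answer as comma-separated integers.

n − 1 = 22200 = 2^3 · 2775, so s = 3 and d = 2775.
x_0 = 3^2775 mod 22201 = 11578.
x_1 = 11578^2 mod 22201 = 446.
x_2 = 446^2 mod 22201 = 21308.

11578, 446, 21308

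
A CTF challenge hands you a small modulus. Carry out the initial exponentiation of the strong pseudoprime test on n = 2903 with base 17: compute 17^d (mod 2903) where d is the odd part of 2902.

n − 1 = 2902 = 2^1 · 1451, so s = 1 and d = 1451.
Repeated squaring mod 2903: 17^1 ≡ 17, 17^2 ≡ 289, 17^4 ≡ 2237, 17^8 ≡ 2300, 17^16 ≡ 734, 17^32 ≡ 1701, 17^64 ≡ 2013, 17^128 ≡ 2484, 17^256 ≡ 1381, 17^512 ≡ 2793, 17^1024 ≡ 488.
1451 = 1024 + 256 + 128 + 32 + 8 + 2 + 1, so 17^1451 ≡ 488·1381·2484·1701·2300·289·17 ≡ 1 (mod 2903).

1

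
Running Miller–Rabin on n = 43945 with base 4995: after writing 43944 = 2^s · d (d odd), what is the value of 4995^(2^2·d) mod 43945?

n − 1 = 43944 = 2^3 · 5493, so s = 3 and d = 5493.
Repeated squaring mod 43945: 4995^1 ≡ 4995, 4995^2 ≡ 33210, 4995^4 ≡ 16435, 4995^8 ≡ 23255, 4995^16 ≡ 7855, 4995^32 ≡ 2245, 4995^64 ≡ 30295, 4995^128 ≡ 39645, 4995^256 ≡ 33100, 4995^512 ≡ 17205, 4995^1024 ≡ 42450, 4995^2048 ≡ 37775, 4995^4096 ≡ 12530.
5493 = 4096 + 1024 + 256 + 64 + 32 + 16 + 4 + 1, so 4995^5493 ≡ 12530·42450·33100·30295·2245·7855·16435·4995 ≡ 15720 (mod 43945).
x_0 = 15720.
x_1 = 15720^2 mod 43945 = 15665.
x_2 = 15665^2 mod 43945 = 3345.

3345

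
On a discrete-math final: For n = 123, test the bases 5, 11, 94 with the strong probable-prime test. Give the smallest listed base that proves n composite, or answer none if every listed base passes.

5

n − 1 = 122 = 2^1 · 61, so s = 1 and d = 61.
Base 5: x_0 = 5^61 mod 123 = 5. x_0 ∉ {1, 122} and s = 1, so 5 is a Miller–Rabin witness and 123 is composite.
Base 11: x_0 = 11^61 mod 123 = 71. x_0 ∉ {1, 122} and s = 1, so 11 is a Miller–Rabin witness and 123 is composite.
Base 94: x_0 = 94^61 mod 123 = 70. x_0 ∉ {1, 122} and s = 1, so 94 is a Miller–Rabin witness and 123 is composite.
The smallest witness among the given bases is 5.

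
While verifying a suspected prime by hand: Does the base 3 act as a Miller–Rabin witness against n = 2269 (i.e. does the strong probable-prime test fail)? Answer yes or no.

no

n − 1 = 2268 = 2^2 · 567, so s = 2 and d = 567.
x_0 = 3^567 mod 2269 = 2268.
x_0 = 2268 ≡ −1, so 3 is not a witness.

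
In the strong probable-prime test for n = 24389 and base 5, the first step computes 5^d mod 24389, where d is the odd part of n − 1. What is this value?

2435

n − 1 = 24388 = 2^2 · 6097, so s = 2 and d = 6097.
Repeated squaring mod 24389: 5^1 ≡ 5, 5^2 ≡ 25, 5^4 ≡ 625, 5^8 ≡ 401, 5^16 ≡ 14467, 5^32 ≡ 12080, 5^64 ≡ 7013, 5^128 ≡ 13945, 5^256 ≡ 9528, 5^512 ≡ 6926, 5^1024 ≡ 20702, 5^2048 ≡ 9296, 5^4096 ≡ 5389.
6097 = 4096 + 1024 + 512 + 256 + 128 + 64 + 16 + 1, so 5^6097 ≡ 5389·20702·6926·9528·13945·7013·14467·5 ≡ 2435 (mod 24389).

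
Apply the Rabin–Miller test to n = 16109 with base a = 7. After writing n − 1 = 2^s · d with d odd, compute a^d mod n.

2165

n − 1 = 16108 = 2^2 · 4027, so s = 2 and d = 4027.
7^4027 mod 16109 = 2165.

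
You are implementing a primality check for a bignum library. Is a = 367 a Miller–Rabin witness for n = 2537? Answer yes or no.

n − 1 = 2536 = 2^3 · 317, so s = 3 and d = 317.
x_0 = 367^317 mod 2537 = 1217.
x_0 is neither 1 nor 2536, so continue squaring.
x_1 = 1217^2 mod 2537 = 2018.
x_2 = 2018^2 mod 2537 = 439.
Reached i = s−1 = 2 without hitting −1: 367 is a Miller–Rabin witness and 2537 is composite.

yes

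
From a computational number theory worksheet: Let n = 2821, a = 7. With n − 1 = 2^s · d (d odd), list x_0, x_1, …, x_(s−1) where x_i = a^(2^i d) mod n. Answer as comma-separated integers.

n − 1 = 2820 = 2^2 · 705, so s = 2 and d = 705.
x_0 = 7^705 mod 2821 = 931.
x_1 = 931^2 mod 2821 = 714.

931, 714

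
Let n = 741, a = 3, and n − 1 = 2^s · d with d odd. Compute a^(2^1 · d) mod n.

510

n − 1 = 740 = 2^2 · 185, so s = 2 and d = 185.
By repeated squaring, 3^185 ≡ 243 (mod 741).
x_0 = 243.
x_1 = 243^2 mod 741 = 510.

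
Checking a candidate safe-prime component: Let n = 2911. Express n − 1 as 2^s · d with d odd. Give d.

1455

Halving: 2910 → 1455; 1455 is odd.
So 2910 = 2^1 · 1455.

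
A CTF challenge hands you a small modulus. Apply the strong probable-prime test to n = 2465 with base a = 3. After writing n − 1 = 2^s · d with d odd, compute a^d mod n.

n − 1 = 2464 = 2^5 · 77, so s = 5 and d = 77.
Repeated squaring mod 2465: 3^1 ≡ 3, 3^2 ≡ 9, 3^4 ≡ 81, 3^8 ≡ 1631, 3^16 ≡ 426, 3^32 ≡ 1531, 3^64 ≡ 2211.
77 = 64 + 8 + 4 + 1, so 3^77 ≡ 2211·1631·81·3 ≡ 2018 (mod 2465).

2018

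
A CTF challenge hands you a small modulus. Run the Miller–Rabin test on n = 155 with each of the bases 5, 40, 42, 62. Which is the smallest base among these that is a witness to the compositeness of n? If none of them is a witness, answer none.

5

n − 1 = 154 = 2^1 · 77, so s = 1 and d = 77.
Base 5: x_0 = 5^77 mod 155 = 25. x_0 ∉ {1, 154} and s = 1, so 5 is a Miller–Rabin witness and 155 is composite.
Base 40: x_0 = 40^77 mod 155 = 50. x_0 ∉ {1, 154} and s = 1, so 40 is a Miller–Rabin witness and 155 is composite.
Base 42: x_0 = 42^77 mod 155 = 127. x_0 ∉ {1, 154} and s = 1, so 42 is a Miller–Rabin witness and 155 is composite.
Base 62: x_0 = 62^77 mod 155 = 62. x_0 ∉ {1, 154} and s = 1, so 62 is a Miller–Rabin witness and 155 is composite.
The smallest witness among the given bases is 5.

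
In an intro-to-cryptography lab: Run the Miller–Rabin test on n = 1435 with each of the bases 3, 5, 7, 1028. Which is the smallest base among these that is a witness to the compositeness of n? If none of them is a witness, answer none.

n − 1 = 1434 = 2^1 · 717, so s = 1 and d = 717.
Base 3: x_0 = 3^717 mod 1435 = 1063. x_0 ∉ {1, 1434} and s = 1, so 3 is a Miller–Rabin witness and 1435 is composite.
Base 5: x_0 = 5^717 mod 1435 = 1210. x_0 ∉ {1, 1434} and s = 1, so 5 is a Miller–Rabin witness and 1435 is composite.
Base 7: x_0 = 7^717 mod 1435 = 462. x_0 ∉ {1, 1434} and s = 1, so 7 is a Miller–Rabin witness and 1435 is composite.
Base 1028: x_0 = 1028^717 mod 1435 = 1063. x_0 ∉ {1, 1434} and s = 1, so 1028 is a Miller–Rabin witness and 1435 is composite.
The smallest witness among the given bases is 3.

3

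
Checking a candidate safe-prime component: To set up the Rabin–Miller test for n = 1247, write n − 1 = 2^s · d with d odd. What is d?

Halving: 1246 → 623; 623 is odd.
So 1246 = 2^1 · 623.

623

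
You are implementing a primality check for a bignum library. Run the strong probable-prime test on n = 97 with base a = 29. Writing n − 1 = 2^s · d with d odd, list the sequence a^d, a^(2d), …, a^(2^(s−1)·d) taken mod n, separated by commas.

n − 1 = 96 = 2^5 · 3, so s = 5 and d = 3.
x_0 = 29^3 mod 97 = 42.
x_1 = 42^2 mod 97 = 18.
x_2 = 18^2 mod 97 = 33.
x_3 = 33^2 mod 97 = 22.
x_4 = 22^2 mod 97 = 96.

42, 18, 33, 22, 96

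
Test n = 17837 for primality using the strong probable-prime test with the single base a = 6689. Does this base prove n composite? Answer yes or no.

no

n − 1 = 17836 = 2^2 · 4459, so s = 2 and d = 4459.
x_0 = 6689^4459 mod 17837 = 17156.
x_0 is neither 1 nor 17836, so continue squaring.
x_1 = 17156^2 mod 17837 = 17836.
x_1 ≡ −1, so 6689 is not a witness.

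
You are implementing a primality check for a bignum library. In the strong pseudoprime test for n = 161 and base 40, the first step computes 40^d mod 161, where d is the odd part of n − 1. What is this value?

n − 1 = 160 = 2^5 · 5, so s = 5 and d = 5.
40^5 mod 161 = 136.

136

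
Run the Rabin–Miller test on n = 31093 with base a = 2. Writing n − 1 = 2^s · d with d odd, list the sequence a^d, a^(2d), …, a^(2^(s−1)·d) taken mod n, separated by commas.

14516, 28088

n − 1 = 31092 = 2^2 · 7773, so s = 2 and d = 7773.
x_0 = 2^7773 mod 31093 = 14516.
x_1 = 14516^2 mod 31093 = 28088.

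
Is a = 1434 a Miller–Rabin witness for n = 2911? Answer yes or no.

n − 1 = 2910 = 2^1 · 1455, so s = 1 and d = 1455.
x_0 = 1434^1455 mod 2911 = 2910.
x_0 = 2910 ≡ −1, so 1434 is not a witness.

no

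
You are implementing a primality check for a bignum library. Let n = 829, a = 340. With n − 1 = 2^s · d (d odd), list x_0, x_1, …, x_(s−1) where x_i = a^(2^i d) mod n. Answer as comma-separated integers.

n − 1 = 828 = 2^2 · 207, so s = 2 and d = 207.
x_0 = 340^207 mod 829 = 828.
x_1 = 828^2 mod 829 = 1.

828, 1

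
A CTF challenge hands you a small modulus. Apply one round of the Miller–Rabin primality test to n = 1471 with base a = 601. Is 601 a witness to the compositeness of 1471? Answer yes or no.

n − 1 = 1470 = 2^1 · 735, so s = 1 and d = 735.
Repeated squaring mod 1471: 601^1 ≡ 601, 601^2 ≡ 806, 601^4 ≡ 925, 601^8 ≡ 974, 601^16 ≡ 1352, 601^32 ≡ 922, 601^64 ≡ 1317, 601^128 ≡ 180, 601^256 ≡ 38, 601^512 ≡ 1444.
735 = 512 + 128 + 64 + 16 + 8 + 4 + 2 + 1, so 601^735 ≡ 1444·180·1317·1352·974·925·806·601 ≡ 1470 (mod 1471).
x_0 = 601^735 mod 1471 = 1470.
x_0 = 1470 ≡ −1, so 601 is not a witness.

no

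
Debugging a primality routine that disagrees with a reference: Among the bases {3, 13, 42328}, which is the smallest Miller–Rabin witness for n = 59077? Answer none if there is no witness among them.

n − 1 = 59076 = 2^2 · 14769, so s = 2 and d = 14769.
Base 3: x_0 = 3^14769 mod 59077 = 1. x_0 = 1, so 3 is not a witness.
Base 13: x_0 = 13^14769 mod 59077 = 28392. x_0 is neither 1 nor 59076, so continue squaring. x_1 = 28392^2 mod 59077 = 59076. x_1 ≡ −1, so 13 is not a witness.
Base 42328: x_0 = 42328^14769 mod 59077 = 30685. x_0 is neither 1 nor 59076, so continue squaring. x_1 = 30685^2 mod 59077 = 59076. x_1 ≡ −1, so 42328 is not a witness.
No listed base is a witness for 59077.

none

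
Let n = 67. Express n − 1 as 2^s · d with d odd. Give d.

33

Halving: 66 → 33; 33 is odd.
So 66 = 2^1 · 33.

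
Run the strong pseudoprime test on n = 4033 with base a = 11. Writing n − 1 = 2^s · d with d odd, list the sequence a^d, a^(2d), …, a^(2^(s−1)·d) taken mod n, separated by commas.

n − 1 = 4032 = 2^6 · 63, so s = 6 and d = 63.
x_0 = 11^63 mod 4033 = 2330.
x_1 = 2330^2 mod 4033 = 482.
x_2 = 482^2 mod 4033 = 2443.
x_3 = 2443^2 mod 4033 = 3442.
x_4 = 3442^2 mod 4033 = 2443.
x_5 = 2443^2 mod 4033 = 3442.

2330, 482, 2443, 3442, 2443, 3442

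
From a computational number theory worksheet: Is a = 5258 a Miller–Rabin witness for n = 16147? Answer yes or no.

yes

n − 1 = 16146 = 2^1 · 8073, so s = 1 and d = 8073.
x_0 = 5258^8073 mod 16147 = 1008.
x_0 ∉ {1, 16146} and s = 1, so 5258 is a Miller–Rabin witness and 16147 is composite.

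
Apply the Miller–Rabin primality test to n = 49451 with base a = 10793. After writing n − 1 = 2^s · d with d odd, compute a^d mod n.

1

n − 1 = 49450 = 2^1 · 24725, so s = 1 and d = 24725.
10793^24725 mod 49451 = 1.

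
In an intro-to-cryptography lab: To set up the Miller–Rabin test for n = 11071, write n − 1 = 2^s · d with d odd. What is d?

5535

Halving: 11070 → 5535; 5535 is odd.
So 11070 = 2^1 · 5535.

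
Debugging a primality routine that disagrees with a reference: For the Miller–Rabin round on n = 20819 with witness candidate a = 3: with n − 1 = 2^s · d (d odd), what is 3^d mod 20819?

12148

n − 1 = 20818 = 2^1 · 10409, so s = 1 and d = 10409.
Repeated squaring mod 20819: 3^1 ≡ 3, 3^2 ≡ 9, 3^4 ≡ 81, 3^8 ≡ 6561, 3^16 ≡ 13848, 3^32 ≡ 3295, 3^64 ≡ 10326, 3^128 ≡ 12177, 3^256 ≡ 6411, 3^512 ≡ 4215, 3^1024 ≡ 7618, 3^2048 ≡ 11371, 3^4096 ≡ 13651, 3^8192 ≡ 19751.
10409 = 8192 + 2048 + 128 + 32 + 8 + 1, so 3^10409 ≡ 19751·11371·12177·3295·6561·3 ≡ 12148 (mod 20819).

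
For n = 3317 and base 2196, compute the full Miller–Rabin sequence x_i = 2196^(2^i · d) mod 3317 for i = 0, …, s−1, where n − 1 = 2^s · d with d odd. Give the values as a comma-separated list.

n − 1 = 3316 = 2^2 · 829, so s = 2 and d = 829.
x_0 = 2196^829 mod 3317 = 2537.
x_1 = 2537^2 mod 3317 = 1389.

2537, 1389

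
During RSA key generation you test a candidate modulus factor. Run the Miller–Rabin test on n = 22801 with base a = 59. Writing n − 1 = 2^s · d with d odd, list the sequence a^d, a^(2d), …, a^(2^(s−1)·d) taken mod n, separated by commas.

17970, 13138, 3474, 6947

n − 1 = 22800 = 2^4 · 1425, so s = 4 and d = 1425.
x_0 = 59^1425 mod 22801 = 17970.
x_1 = 17970^2 mod 22801 = 13138.
x_2 = 13138^2 mod 22801 = 3474.
x_3 = 3474^2 mod 22801 = 6947.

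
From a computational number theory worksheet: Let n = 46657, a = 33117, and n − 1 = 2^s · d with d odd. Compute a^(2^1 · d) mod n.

37036

n − 1 = 46656 = 2^6 · 729, so s = 6 and d = 729.
x_0 = 33117^729 mod 46657 = 33220.
x_1 = 33220^2 mod 46657 = 37036.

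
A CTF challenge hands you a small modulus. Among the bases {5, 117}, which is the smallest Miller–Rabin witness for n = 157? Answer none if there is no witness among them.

n − 1 = 156 = 2^2 · 39, so s = 2 and d = 39.
Base 5: x_0 = 5^39 mod 157 = 129. x_0 is neither 1 nor 156, so continue squaring. x_1 = 129^2 mod 157 = 156. x_1 ≡ −1, so 5 is not a witness.
Base 117: x_0 = 117^39 mod 157 = 156. x_0 = 156 ≡ −1, so 117 is not a witness.
No listed base is a witness for 157.

none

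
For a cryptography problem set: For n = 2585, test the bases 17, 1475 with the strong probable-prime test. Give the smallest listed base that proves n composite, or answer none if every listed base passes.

17

n − 1 = 2584 = 2^3 · 323, so s = 3 and d = 323.
Base 17: x_0 = 17^323 mod 2585 = 2273. x_0 is neither 1 nor 2584, so continue squaring. x_1 = 2273^2 mod 2585 = 1699. x_2 = 1699^2 mod 2585 = 1741. Reached i = s−1 = 2 without hitting −1: 17 is a Miller–Rabin witness and 2585 is composite.
Base 1475: x_0 = 1475^323 mod 2585 = 1475. x_0 is neither 1 nor 2584, so continue squaring. x_1 = 1475^2 mod 2585 = 1640. x_2 = 1640^2 mod 2585 = 1200. Reached i = s−1 = 2 without hitting −1: 1475 is a Miller–Rabin witness and 2585 is composite.
The smallest witness among the given bases is 17.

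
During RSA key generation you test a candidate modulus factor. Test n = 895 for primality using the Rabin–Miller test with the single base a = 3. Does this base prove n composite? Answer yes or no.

yes

n − 1 = 894 = 2^1 · 447, so s = 1 and d = 447.
x_0 = 3^447 mod 895 = 367.
x_0 ∉ {1, 894} and s = 1, so 3 is a Miller–Rabin witness and 895 is composite.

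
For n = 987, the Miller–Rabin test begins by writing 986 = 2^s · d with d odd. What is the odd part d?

Halving: 986 → 493; 493 is odd.
So 986 = 2^1 · 493.

493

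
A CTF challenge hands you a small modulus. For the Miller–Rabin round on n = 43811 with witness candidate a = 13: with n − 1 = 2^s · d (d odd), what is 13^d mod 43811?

36565

n − 1 = 43810 = 2^1 · 21905, so s = 1 and d = 21905.
13^21905 mod 43811 = 36565.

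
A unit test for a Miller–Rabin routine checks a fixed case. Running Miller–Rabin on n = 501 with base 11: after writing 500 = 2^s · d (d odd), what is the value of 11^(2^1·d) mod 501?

178

n − 1 = 500 = 2^2 · 125, so s = 2 and d = 125.
x_0 = 11^125 mod 501 = 293.
x_1 = 293^2 mod 501 = 178.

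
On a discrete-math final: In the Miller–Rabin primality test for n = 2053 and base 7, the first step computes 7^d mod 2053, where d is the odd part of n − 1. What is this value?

2052

n − 1 = 2052 = 2^2 · 513, so s = 2 and d = 513.
7^513 mod 2053 = 2052.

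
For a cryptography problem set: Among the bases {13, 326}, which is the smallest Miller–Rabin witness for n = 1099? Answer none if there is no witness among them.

n − 1 = 1098 = 2^1 · 549, so s = 1 and d = 549.
Base 13: x_0 = 13^549 mod 1099 = 1098. x_0 = 1098 ≡ −1, so 13 is not a witness.
Base 326: x_0 = 326^549 mod 1099 = 1. x_0 = 1, so 326 is not a witness.
No listed base is a witness for 1099.

none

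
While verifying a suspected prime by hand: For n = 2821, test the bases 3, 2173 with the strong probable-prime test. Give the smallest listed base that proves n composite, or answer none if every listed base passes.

n − 1 = 2820 = 2^2 · 705, so s = 2 and d = 705.
Base 3: x_0 = 3^705 mod 2821 = 1301. x_0 is neither 1 nor 2820, so continue squaring. x_1 = 1301^2 mod 2821 = 1. x_1 = 1 but x_0 ≠ ±1, a nontrivial square root of 1 — 3 is a witness and 2821 is composite.
Base 2173: x_0 = 2173^705 mod 2821 = 1084. x_0 is neither 1 nor 2820, so continue squaring. x_1 = 1084^2 mod 2821 = 1520. Reached i = s−1 = 1 without hitting −1: 2173 is a Miller–Rabin witness and 2821 is composite.
The smallest witness among the given bases is 3.

3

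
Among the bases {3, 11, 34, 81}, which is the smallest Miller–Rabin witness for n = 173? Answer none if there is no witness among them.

none

n − 1 = 172 = 2^2 · 43, so s = 2 and d = 43.
Base 3: x_0 = 3^43 mod 173 = 93. x_0 is neither 1 nor 172, so continue squaring. x_1 = 93^2 mod 173 = 172. x_1 ≡ −1, so 3 is not a witness.
Base 11: x_0 = 11^43 mod 173 = 93. x_0 is neither 1 nor 172, so continue squaring. x_1 = 93^2 mod 173 = 172. x_1 ≡ −1, so 11 is not a witness.
Base 34: x_0 = 34^43 mod 173 = 172. x_0 = 172 ≡ −1, so 34 is not a witness.
Base 81: x_0 = 81^43 mod 173 = 1. x_0 = 1, so 81 is not a witness.
No listed base is a witness for 173.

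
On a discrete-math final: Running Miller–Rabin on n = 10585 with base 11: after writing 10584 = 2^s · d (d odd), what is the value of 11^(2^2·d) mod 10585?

291

n − 1 = 10584 = 2^3 · 1323, so s = 3 and d = 1323.
x_0 = 11^1323 mod 10585 = 7436.
x_1 = 7436^2 mod 10585 = 8641.
x_2 = 8641^2 mod 10585 = 291.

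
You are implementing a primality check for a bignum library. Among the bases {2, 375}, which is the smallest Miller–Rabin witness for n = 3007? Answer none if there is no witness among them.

2

n − 1 = 3006 = 2^1 · 1503, so s = 1 and d = 1503.
Base 2: x_0 = 2^1503 mod 3007 = 2116. x_0 ∉ {1, 3006} and s = 1, so 2 is a Miller–Rabin witness and 3007 is composite.
Base 375: x_0 = 375^1503 mod 3007 = 2383. x_0 ∉ {1, 3006} and s = 1, so 375 is a Miller–Rabin witness and 3007 is composite.
The smallest witness among the given bases is 2.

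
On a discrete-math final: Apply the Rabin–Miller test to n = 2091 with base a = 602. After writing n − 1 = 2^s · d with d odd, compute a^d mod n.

n − 1 = 2090 = 2^1 · 1045, so s = 1 and d = 1045.
602^1045 mod 2091 = 1643.

1643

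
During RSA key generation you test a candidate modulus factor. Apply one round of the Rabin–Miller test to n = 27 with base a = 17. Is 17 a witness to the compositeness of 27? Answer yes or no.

n − 1 = 26 = 2^1 · 13, so s = 1 and d = 13.
Repeated squaring mod 27: 17^1 ≡ 17, 17^2 ≡ 19, 17^4 ≡ 10, 17^8 ≡ 19.
13 = 8 + 4 + 1, so 17^13 ≡ 19·10·17 ≡ 17 (mod 27).
x_0 = 17^13 mod 27 = 17.
x_0 ∉ {1, 26} and s = 1, so 17 is a Miller–Rabin witness and 27 is composite.

yes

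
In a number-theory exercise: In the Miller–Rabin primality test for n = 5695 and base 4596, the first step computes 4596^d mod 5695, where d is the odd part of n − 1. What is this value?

4916

n − 1 = 5694 = 2^1 · 2847, so s = 1 and d = 2847.
4596^2847 mod 5695 = 4916.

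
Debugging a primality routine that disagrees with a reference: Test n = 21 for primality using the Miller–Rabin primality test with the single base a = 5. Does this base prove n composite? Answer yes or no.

n − 1 = 20 = 2^2 · 5, so s = 2 and d = 5.
Repeated squaring mod 21: 5^1 ≡ 5, 5^2 ≡ 4, 5^4 ≡ 16.
5 = 4 + 1, so 5^5 ≡ 16·5 ≡ 17 (mod 21).
x_0 = 5^5 mod 21 = 17.
x_0 is neither 1 nor 20, so continue squaring.
x_1 = 17^2 mod 21 = 16.
Reached i = s−1 = 1 without hitting −1: 5 is a Miller–Rabin witness and 21 is composite.

yes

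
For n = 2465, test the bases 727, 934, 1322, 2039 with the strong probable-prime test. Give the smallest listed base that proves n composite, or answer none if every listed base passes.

none

n − 1 = 2464 = 2^5 · 77, so s = 5 and d = 77.
Base 727: x_0 = 727^77 mod 2465 = 1322. x_0 is neither 1 nor 2464, so continue squaring. x_1 = 1322^2 mod 2465 = 2464. x_1 ≡ −1, so 727 is not a witness.
Base 934: x_0 = 934^77 mod 2465 = 2464. x_0 = 2464 ≡ −1, so 934 is not a witness.
Base 1322: x_0 = 1322^77 mod 2465 = 1322. x_0 is neither 1 nor 2464, so continue squaring. x_1 = 1322^2 mod 2465 = 2464. x_1 ≡ −1, so 1322 is not a witness.
Base 2039: x_0 = 2039^77 mod 2465 = 2464. x_0 = 2464 ≡ −1, so 2039 is not a witness.
No listed base is a witness for 2465.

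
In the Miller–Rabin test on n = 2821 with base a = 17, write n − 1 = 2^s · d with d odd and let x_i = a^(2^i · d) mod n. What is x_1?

n − 1 = 2820 = 2^2 · 705, so s = 2 and d = 705.
x_0 = 17^705 mod 2821 = 2820.
x_1 = 2820^2 mod 2821 = 1.

1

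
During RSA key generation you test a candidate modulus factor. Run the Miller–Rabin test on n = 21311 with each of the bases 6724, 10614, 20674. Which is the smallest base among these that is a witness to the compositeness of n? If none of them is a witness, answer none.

6724

n − 1 = 21310 = 2^1 · 10655, so s = 1 and d = 10655.
Base 6724: x_0 = 6724^10655 mod 21311 = 17661. x_0 ∉ {1, 21310} and s = 1, so 6724 is a Miller–Rabin witness and 21311 is composite.
Base 10614: x_0 = 10614^10655 mod 21311 = 17235. x_0 ∉ {1, 21310} and s = 1, so 10614 is a Miller–Rabin witness and 21311 is composite.
Base 20674: x_0 = 20674^10655 mod 21311 = 20711. x_0 ∉ {1, 21310} and s = 1, so 20674 is a Miller–Rabin witness and 21311 is composite.
The smallest witness among the given bases is 6724.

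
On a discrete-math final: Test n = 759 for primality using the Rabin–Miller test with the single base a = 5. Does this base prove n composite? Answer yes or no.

n − 1 = 758 = 2^1 · 379, so s = 1 and d = 379.
x_0 = 5^379 mod 759 = 20.
x_0 ∉ {1, 758} and s = 1, so 5 is a Miller–Rabin witness and 759 is composite.

yes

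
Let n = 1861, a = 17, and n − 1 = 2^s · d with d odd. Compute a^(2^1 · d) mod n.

1

n − 1 = 1860 = 2^2 · 465, so s = 2 and d = 465.
x_0 = 17^465 mod 1861 = 1860.
x_1 = 1860^2 mod 1861 = 1.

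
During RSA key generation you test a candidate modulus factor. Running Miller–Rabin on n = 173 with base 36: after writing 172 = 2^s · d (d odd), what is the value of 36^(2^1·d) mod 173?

n − 1 = 172 = 2^2 · 43, so s = 2 and d = 43.
Repeated squaring mod 173: 36^1 ≡ 36, 36^2 ≡ 85, 36^4 ≡ 132, 36^8 ≡ 124, 36^16 ≡ 152, 36^32 ≡ 95.
43 = 32 + 8 + 2 + 1, so 36^43 ≡ 95·124·85·36 ≡ 1 (mod 173).
x_0 = 1.
x_1 = 1^2 mod 173 = 1.

1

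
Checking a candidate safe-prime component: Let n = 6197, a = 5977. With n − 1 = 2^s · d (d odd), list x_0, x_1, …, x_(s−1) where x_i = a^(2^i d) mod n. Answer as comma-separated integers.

2007, 6196

n − 1 = 6196 = 2^2 · 1549, so s = 2 and d = 1549.
x_0 = 5977^1549 mod 6197 = 2007.
x_1 = 2007^2 mod 6197 = 6196.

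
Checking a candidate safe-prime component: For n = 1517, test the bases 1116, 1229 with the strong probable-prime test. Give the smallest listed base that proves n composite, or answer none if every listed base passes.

n − 1 = 1516 = 2^2 · 379, so s = 2 and d = 379.
Base 1116: x_0 = 1116^379 mod 1517 = 401. x_0 is neither 1 nor 1516, so continue squaring. x_1 = 401^2 mod 1517 = 1516. x_1 ≡ −1, so 1116 is not a witness.
Base 1229: x_0 = 1229^379 mod 1517 = 1065. x_0 is neither 1 nor 1516, so continue squaring. x_1 = 1065^2 mod 1517 = 1026. Reached i = s−1 = 1 without hitting −1: 1229 is a Miller–Rabin witness and 1517 is composite.
The smallest witness among the given bases is 1229.

1229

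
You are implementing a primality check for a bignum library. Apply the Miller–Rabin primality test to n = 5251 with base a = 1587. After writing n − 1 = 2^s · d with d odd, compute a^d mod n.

4914

n − 1 = 5250 = 2^1 · 2625, so s = 1 and d = 2625.
Repeated squaring mod 5251: 1587^1 ≡ 1587, 1587^2 ≡ 3340, 1587^4 ≡ 2476, 1587^8 ≡ 2659, 1587^16 ≡ 2435, 1587^32 ≡ 846, 1587^64 ≡ 1580, 1587^128 ≡ 2175, 1587^256 ≡ 4725, 1587^512 ≡ 3624, 1587^1024 ≡ 625, 1587^2048 ≡ 2051.
2625 = 2048 + 512 + 64 + 1, so 1587^2625 ≡ 2051·3624·1580·1587 ≡ 4914 (mod 5251).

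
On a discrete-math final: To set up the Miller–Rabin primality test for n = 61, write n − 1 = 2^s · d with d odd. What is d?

15

Halving: 60 → 30 → 15; 15 is odd.
So 60 = 2^2 · 15.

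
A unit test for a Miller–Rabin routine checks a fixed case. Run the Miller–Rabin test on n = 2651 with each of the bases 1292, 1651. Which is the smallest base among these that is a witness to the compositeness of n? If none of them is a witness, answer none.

n − 1 = 2650 = 2^1 · 1325, so s = 1 and d = 1325.
Base 1292: x_0 = 1292^1325 mod 2651 = 1. x_0 = 1, so 1292 is not a witness.
Base 1651: x_0 = 1651^1325 mod 2651 = 1. x_0 = 1, so 1651 is not a witness.
No listed base is a witness for 2651.

none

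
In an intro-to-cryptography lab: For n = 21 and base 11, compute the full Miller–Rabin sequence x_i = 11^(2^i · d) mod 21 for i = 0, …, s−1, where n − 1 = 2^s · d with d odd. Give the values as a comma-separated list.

n − 1 = 20 = 2^2 · 5, so s = 2 and d = 5.
x_0 = 11^5 mod 21 = 2.
x_1 = 2^2 mod 21 = 4.

2, 4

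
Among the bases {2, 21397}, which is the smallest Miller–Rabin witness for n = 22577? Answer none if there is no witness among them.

2

n − 1 = 22576 = 2^4 · 1411, so s = 4 and d = 1411.
Base 2: x_0 = 2^1411 mod 22577 = 9260. x_0 is neither 1 nor 22576, so continue squaring. x_1 = 9260^2 mod 22577 = 154. x_2 = 154^2 mod 22577 = 1139. x_3 = 1139^2 mod 22577 = 10432. Reached i = s−1 = 3 without hitting −1: 2 is a Miller–Rabin witness and 22577 is composite.
Base 21397: x_0 = 21397^1411 mod 22577 = 12373. x_0 is neither 1 nor 22576, so continue squaring. x_1 = 12373^2 mod 22577 = 19069. x_2 = 19069^2 mod 22577 = 1599. x_3 = 1599^2 mod 22577 = 5600. Reached i = s−1 = 3 without hitting −1: 21397 is a Miller–Rabin witness and 22577 is composite.
The smallest witness among the given bases is 2.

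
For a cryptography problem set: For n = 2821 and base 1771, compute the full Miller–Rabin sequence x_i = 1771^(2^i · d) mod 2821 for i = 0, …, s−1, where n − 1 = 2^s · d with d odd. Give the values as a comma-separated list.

2016, 2016

n − 1 = 2820 = 2^2 · 705, so s = 2 and d = 705.
x_0 = 1771^705 mod 2821 = 2016.
x_1 = 2016^2 mod 2821 = 2016.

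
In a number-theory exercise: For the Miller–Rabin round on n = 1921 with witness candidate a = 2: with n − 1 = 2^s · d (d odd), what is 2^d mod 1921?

n − 1 = 1920 = 2^7 · 15, so s = 7 and d = 15.
Repeated squaring mod 1921: 2^1 ≡ 2, 2^2 ≡ 4, 2^4 ≡ 16, 2^8 ≡ 256.
15 = 8 + 4 + 2 + 1, so 2^15 ≡ 256·16·4·2 ≡ 111 (mod 1921).

111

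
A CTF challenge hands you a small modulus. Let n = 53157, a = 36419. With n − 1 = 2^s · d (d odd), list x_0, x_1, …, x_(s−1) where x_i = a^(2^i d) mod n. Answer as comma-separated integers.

19073, 25978

n − 1 = 53156 = 2^2 · 13289, so s = 2 and d = 13289.
x_0 = 36419^13289 mod 53157 = 19073.
x_1 = 19073^2 mod 53157 = 25978.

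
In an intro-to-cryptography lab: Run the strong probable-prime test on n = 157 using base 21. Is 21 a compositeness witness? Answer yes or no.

n − 1 = 156 = 2^2 · 39, so s = 2 and d = 39.
Repeated squaring mod 157: 21^1 ≡ 21, 21^2 ≡ 127, 21^4 ≡ 115, 21^8 ≡ 37, 21^16 ≡ 113, 21^32 ≡ 52.
39 = 32 + 4 + 2 + 1, so 21^39 ≡ 52·115·127·21 ≡ 129 (mod 157).
x_0 = 21^39 mod 157 = 129.
x_0 is neither 1 nor 156, so continue squaring.
x_1 = 129^2 mod 157 = 156.
x_1 ≡ −1, so 21 is not a witness.

no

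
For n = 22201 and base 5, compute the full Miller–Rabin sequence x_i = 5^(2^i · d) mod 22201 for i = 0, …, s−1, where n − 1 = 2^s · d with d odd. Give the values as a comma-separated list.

n − 1 = 22200 = 2^3 · 2775, so s = 3 and d = 2775.
x_0 = 5^2775 mod 22201 = 597.
x_1 = 597^2 mod 22201 = 1193.
x_2 = 1193^2 mod 22201 = 2385.

597, 1193, 2385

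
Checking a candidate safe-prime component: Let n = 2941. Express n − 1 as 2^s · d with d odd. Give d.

735

Halving: 2940 → 1470 → 735; 735 is odd.
So 2940 = 2^2 · 735.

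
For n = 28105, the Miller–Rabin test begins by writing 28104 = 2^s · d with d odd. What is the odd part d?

Halving: 28104 → 14052 → 7026 → 3513; 3513 is odd.
So 28104 = 2^3 · 3513.

3513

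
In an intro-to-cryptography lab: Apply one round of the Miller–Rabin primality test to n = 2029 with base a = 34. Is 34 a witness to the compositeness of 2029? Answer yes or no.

no

n − 1 = 2028 = 2^2 · 507, so s = 2 and d = 507.
x_0 = 34^507 mod 2029 = 1.
x_0 = 1, so 34 is not a witness.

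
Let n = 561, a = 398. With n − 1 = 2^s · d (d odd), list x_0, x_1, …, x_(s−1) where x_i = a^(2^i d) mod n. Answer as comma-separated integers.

428, 298, 166, 67

n − 1 = 560 = 2^4 · 35, so s = 4 and d = 35.
x_0 = 398^35 mod 561 = 428.
x_1 = 428^2 mod 561 = 298.
x_2 = 298^2 mod 561 = 166.
x_3 = 166^2 mod 561 = 67.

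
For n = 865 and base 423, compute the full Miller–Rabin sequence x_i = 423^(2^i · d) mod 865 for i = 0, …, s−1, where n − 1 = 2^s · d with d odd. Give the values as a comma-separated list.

157, 429, 661, 96, 566

n − 1 = 864 = 2^5 · 27, so s = 5 and d = 27.
x_0 = 423^27 mod 865 = 157.
x_1 = 157^2 mod 865 = 429.
x_2 = 429^2 mod 865 = 661.
x_3 = 661^2 mod 865 = 96.
x_4 = 96^2 mod 865 = 566.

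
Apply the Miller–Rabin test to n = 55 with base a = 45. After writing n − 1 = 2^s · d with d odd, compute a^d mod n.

n − 1 = 54 = 2^1 · 27, so s = 1 and d = 27.
45^27 mod 55 = 45.

45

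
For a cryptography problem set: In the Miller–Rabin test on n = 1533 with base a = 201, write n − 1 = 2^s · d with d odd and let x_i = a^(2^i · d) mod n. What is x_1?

639

n − 1 = 1532 = 2^2 · 383, so s = 2 and d = 383.
x_0 = 201^383 mod 1533 = 402.
x_1 = 402^2 mod 1533 = 639.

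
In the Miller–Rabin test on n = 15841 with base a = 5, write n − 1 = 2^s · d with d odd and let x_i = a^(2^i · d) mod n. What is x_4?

1

n − 1 = 15840 = 2^5 · 495, so s = 5 and d = 495.
x_0 = 5^495 mod 15841 = 3380.
x_1 = 3380^2 mod 15841 = 3039.
x_2 = 3039^2 mod 15841 = 218.
x_3 = 218^2 mod 15841 = 1.
x_4 = 1^2 mod 15841 = 1.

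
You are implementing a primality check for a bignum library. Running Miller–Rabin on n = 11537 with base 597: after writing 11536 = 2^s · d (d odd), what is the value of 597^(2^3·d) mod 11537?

n − 1 = 11536 = 2^4 · 721, so s = 4 and d = 721.
By repeated squaring, 597^721 ≡ 1610 (mod 11537).
x_0 = 1610.
x_1 = 1610^2 mod 11537 = 7812.
x_2 = 7812^2 mod 11537 = 8151.
x_3 = 8151^2 mod 11537 = 8755.

8755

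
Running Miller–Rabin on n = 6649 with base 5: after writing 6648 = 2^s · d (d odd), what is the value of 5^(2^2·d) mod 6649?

n − 1 = 6648 = 2^3 · 831, so s = 3 and d = 831.
x_0 = 5^831 mod 6649 = 5298.
x_1 = 5298^2 mod 6649 = 3375.
x_2 = 3375^2 mod 6649 = 888.

888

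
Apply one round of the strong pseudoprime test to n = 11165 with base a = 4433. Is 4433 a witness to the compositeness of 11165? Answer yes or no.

n − 1 = 11164 = 2^2 · 2791, so s = 2 and d = 2791.
Repeated squaring mod 11165: 4433^1 ≡ 4433, 4433^2 ≡ 1089, 4433^4 ≡ 2431, 4433^8 ≡ 3476, 4433^16 ≡ 2046, 4433^32 ≡ 10406, 4433^64 ≡ 6666, 4433^128 ≡ 10021, 4433^256 ≡ 2431, 4433^512 ≡ 3476, 4433^1024 ≡ 2046, 4433^2048 ≡ 10406.
2791 = 2048 + 512 + 128 + 64 + 32 + 4 + 2 + 1, so 4433^2791 ≡ 10406·3476·10021·6666·10406·2431·1089·4433 ≡ 1122 (mod 11165).
x_0 = 4433^2791 mod 11165 = 1122.
x_0 is neither 1 nor 11164, so continue squaring.
x_1 = 1122^2 mod 11165 = 8404.
Reached i = s−1 = 1 without hitting −1: 4433 is a Miller–Rabin witness and 11165 is composite.

yes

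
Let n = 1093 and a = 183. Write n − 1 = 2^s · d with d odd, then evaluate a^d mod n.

1092

n − 1 = 1092 = 2^2 · 273, so s = 2 and d = 273.
Repeated squaring mod 1093: 183^1 ≡ 183, 183^2 ≡ 699, 183^4 ≡ 30, 183^8 ≡ 900, 183^16 ≡ 87, 183^32 ≡ 1011, 183^64 ≡ 166, 183^128 ≡ 231, 183^256 ≡ 897.
273 = 256 + 16 + 1, so 183^273 ≡ 897·87·183 ≡ 1092 (mod 1093).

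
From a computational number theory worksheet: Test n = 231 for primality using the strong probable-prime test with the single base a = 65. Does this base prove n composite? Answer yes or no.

yes

n − 1 = 230 = 2^1 · 115, so s = 1 and d = 115.
x_0 = 65^115 mod 231 = 65.
x_0 ∉ {1, 230} and s = 1, so 65 is a Miller–Rabin witness and 231 is composite.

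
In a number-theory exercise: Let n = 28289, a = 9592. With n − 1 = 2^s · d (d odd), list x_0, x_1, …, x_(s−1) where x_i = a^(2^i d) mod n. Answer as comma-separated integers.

15357, 20345, 22666, 19316, 4235, 28288, 1

n − 1 = 28288 = 2^7 · 221, so s = 7 and d = 221.
x_0 = 9592^221 mod 28289 = 15357.
x_1 = 15357^2 mod 28289 = 20345.
x_2 = 20345^2 mod 28289 = 22666.
x_3 = 22666^2 mod 28289 = 19316.
x_4 = 19316^2 mod 28289 = 4235.
x_5 = 4235^2 mod 28289 = 28288.
x_6 = 28288^2 mod 28289 = 1.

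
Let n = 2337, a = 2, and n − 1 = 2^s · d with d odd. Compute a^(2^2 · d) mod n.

529

n − 1 = 2336 = 2^5 · 73, so s = 5 and d = 73.
Repeated squaring mod 2337: 2^1 ≡ 2, 2^2 ≡ 4, 2^4 ≡ 16, 2^8 ≡ 256, 2^16 ≡ 100, 2^32 ≡ 652, 2^64 ≡ 2107.
73 = 64 + 8 + 1, so 2^73 ≡ 2107·256·2 ≡ 1427 (mod 2337).
x_0 = 1427.
x_1 = 1427^2 mod 2337 = 802.
x_2 = 802^2 mod 2337 = 529.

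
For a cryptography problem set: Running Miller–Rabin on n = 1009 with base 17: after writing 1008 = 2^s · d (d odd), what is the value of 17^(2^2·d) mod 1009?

n − 1 = 1008 = 2^4 · 63, so s = 4 and d = 63.
x_0 = 17^63 mod 1009 = 830.
x_1 = 830^2 mod 1009 = 762.
x_2 = 762^2 mod 1009 = 469.

469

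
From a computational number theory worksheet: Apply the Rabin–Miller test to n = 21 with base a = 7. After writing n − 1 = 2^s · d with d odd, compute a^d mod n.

7

n − 1 = 20 = 2^2 · 5, so s = 2 and d = 5.
7^5 mod 21 = 7.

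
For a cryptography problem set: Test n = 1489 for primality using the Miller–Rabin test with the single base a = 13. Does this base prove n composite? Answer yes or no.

n − 1 = 1488 = 2^4 · 93, so s = 4 and d = 93.
x_0 = 13^93 mod 1489 = 189.
x_0 is neither 1 nor 1488, so continue squaring.
x_1 = 189^2 mod 1489 = 1474.
x_2 = 1474^2 mod 1489 = 225.
x_3 = 225^2 mod 1489 = 1488.
x_3 ≡ −1, so 13 is not a witness.

no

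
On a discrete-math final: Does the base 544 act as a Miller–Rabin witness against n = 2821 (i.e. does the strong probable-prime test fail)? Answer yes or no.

n − 1 = 2820 = 2^2 · 705, so s = 2 and d = 705.
x_0 = 544^705 mod 2821 = 216.
x_0 is neither 1 nor 2820, so continue squaring.
x_1 = 216^2 mod 2821 = 1520.
Reached i = s−1 = 1 without hitting −1: 544 is a Miller–Rabin witness and 2821 is composite.

yes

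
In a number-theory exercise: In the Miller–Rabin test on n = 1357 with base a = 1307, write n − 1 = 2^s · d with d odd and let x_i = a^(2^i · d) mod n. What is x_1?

192

n − 1 = 1356 = 2^2 · 339, so s = 2 and d = 339.
Repeated squaring mod 1357: 1307^1 ≡ 1307, 1307^2 ≡ 1143, 1307^4 ≡ 1015, 1307^8 ≡ 262, 1307^16 ≡ 794, 1307^32 ≡ 788, 1307^64 ≡ 795, 1307^128 ≡ 1020, 1307^256 ≡ 938.
339 = 256 + 64 + 16 + 2 + 1, so 1307^339 ≡ 938·795·794·1143·1307 ≡ 1091 (mod 1357).
x_0 = 1091.
x_1 = 1091^2 mod 1357 = 192.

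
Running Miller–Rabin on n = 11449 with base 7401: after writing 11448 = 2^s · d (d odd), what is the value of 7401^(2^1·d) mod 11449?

3104

n − 1 = 11448 = 2^3 · 1431, so s = 3 and d = 1431.
x_0 = 7401^1431 mod 11449 = 4172.
x_1 = 4172^2 mod 11449 = 3104.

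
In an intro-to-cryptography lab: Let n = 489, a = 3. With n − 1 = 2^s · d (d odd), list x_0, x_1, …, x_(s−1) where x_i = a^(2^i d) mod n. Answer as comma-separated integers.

195, 372, 486

n − 1 = 488 = 2^3 · 61, so s = 3 and d = 61.
x_0 = 3^61 mod 489 = 195.
x_1 = 195^2 mod 489 = 372.
x_2 = 372^2 mod 489 = 486.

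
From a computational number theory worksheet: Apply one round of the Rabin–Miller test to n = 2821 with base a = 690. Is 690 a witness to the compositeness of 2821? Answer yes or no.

n − 1 = 2820 = 2^2 · 705, so s = 2 and d = 705.
x_0 = 690^705 mod 2821 = 1.
x_0 = 1, so 690 is not a witness.

no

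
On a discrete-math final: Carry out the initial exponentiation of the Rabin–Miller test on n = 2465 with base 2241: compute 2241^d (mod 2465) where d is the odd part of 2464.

n − 1 = 2464 = 2^5 · 77, so s = 5 and d = 77.
Repeated squaring mod 2465: 2241^1 ≡ 2241, 2241^2 ≡ 876, 2241^4 ≡ 761, 2241^8 ≡ 2311, 2241^16 ≡ 1531, 2241^32 ≡ 2211, 2241^64 ≡ 426.
77 = 64 + 8 + 4 + 1, so 2241^77 ≡ 426·2311·761·2241 ≡ 1926 (mod 2465).

1926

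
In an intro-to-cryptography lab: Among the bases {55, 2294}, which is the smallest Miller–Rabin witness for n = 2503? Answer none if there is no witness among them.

none

n − 1 = 2502 = 2^1 · 1251, so s = 1 and d = 1251.
Base 55: x_0 = 55^1251 mod 2503 = 2502. x_0 = 2502 ≡ −1, so 55 is not a witness.
Base 2294: x_0 = 2294^1251 mod 2503 = 2502. x_0 = 2502 ≡ −1, so 2294 is not a witness.
No listed base is a witness for 2503.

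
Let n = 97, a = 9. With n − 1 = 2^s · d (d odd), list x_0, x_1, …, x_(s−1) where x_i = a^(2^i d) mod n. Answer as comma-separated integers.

50, 75, 96, 1, 1

n − 1 = 96 = 2^5 · 3, so s = 5 and d = 3.
x_0 = 9^3 mod 97 = 50.
x_1 = 50^2 mod 97 = 75.
x_2 = 75^2 mod 97 = 96.
x_3 = 96^2 mod 97 = 1.
x_4 = 1^2 mod 97 = 1.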